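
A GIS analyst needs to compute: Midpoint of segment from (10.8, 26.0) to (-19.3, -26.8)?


M = ((10.8+(-19.3))/2, (26+(-26.8))/2)
= (-4.25, -0.4)

(-4.25, -0.4)


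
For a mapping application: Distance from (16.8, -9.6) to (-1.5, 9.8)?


dx=-18.3, dy=19.4
d^2 = (-18.3)^2 + 19.4^2 = 711.25
d = sqrt(711.25) = 26.6693

26.6693


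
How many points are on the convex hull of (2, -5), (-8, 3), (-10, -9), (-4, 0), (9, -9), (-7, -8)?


Convex hull vertices (CCW): (-10, -9), (9, -9), (-8, 3)
Count = 3

3


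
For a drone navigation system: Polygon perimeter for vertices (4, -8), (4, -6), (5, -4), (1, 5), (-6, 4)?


Sides: (4, -8)->(4, -6): sqrt(4) = 2, (4, -6)->(5, -4): sqrt(5) = 2.236068, (5, -4)->(1, 5): sqrt(97) = 9.848858, (1, 5)->(-6, 4): sqrt(50) = 7.071068, (-6, 4)->(4, -8): sqrt(244) = 15.620499
Sum = 36.776493
Perimeter = 36.7765

36.7765


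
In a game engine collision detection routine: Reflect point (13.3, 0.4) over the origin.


Reflection over origin: (x,y) -> (-x,-y)
(13.3, 0.4) -> (-13.3, -0.4)

(-13.3, -0.4)


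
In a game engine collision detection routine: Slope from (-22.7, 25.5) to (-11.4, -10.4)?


slope = (y2-y1)/(x2-x1) = ((-10.4)-25.5)/((-11.4)-(-22.7)) = (-35.9)/11.3 = -3.177

-3.177


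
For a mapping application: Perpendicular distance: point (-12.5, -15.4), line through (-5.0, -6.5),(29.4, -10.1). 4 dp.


|cross product| = 333.16
|line direction| = sqrt(1196.32) = 34.5879
Distance = 333.16/sqrt(1196.32) = 9.6323

9.6323


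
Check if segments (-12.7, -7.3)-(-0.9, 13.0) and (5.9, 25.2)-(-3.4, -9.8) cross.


Cross products: d1=-348.75, d2=-124.54, d3=5.92, d4=-218.29
d1*d2 < 0 and d3*d4 < 0? no

No, they don't intersect


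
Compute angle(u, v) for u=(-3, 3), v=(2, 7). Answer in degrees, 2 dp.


u.v = 15, |u| = sqrt(18) = 4.2426, |v| = sqrt(53) = 7.2801
cos(theta) = u.v/(|u||v|) = 15/sqrt(954) = 0.485643
theta = acos(0.485643) = 60.95 degrees

60.95 degrees


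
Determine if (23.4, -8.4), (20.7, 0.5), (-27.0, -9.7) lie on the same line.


Cross product: (20.7-23.4)*((-9.7)-(-8.4)) - (0.5-(-8.4))*((-27)-23.4)
= 452.07

No, not collinear


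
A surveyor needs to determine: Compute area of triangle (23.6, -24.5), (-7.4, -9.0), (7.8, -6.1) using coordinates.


Area = |x_A(y_B-y_C) + x_B(y_C-y_A) + x_C(y_A-y_B)|/2
= |(-68.44) + (-136.16) + (-120.9)|/2
= 325.5/2 = 162.75

162.75


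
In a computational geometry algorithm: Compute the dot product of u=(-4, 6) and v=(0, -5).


u . v = u_x*v_x + u_y*v_y = (-4)*0 + 6*(-5)
= 0 + (-30) = -30

-30


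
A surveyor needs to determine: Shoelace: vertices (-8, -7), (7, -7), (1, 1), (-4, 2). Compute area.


Shoelace sum: ((-8)*(-7) - 7*(-7)) + (7*1 - 1*(-7)) + (1*2 - (-4)*1) + ((-4)*(-7) - (-8)*2)
= 169
Area = |169|/2 = 84.5

84.5


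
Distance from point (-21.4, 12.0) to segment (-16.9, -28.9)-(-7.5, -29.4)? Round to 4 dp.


Project P onto AB: t = 0 (clamped to [0,1])
Closest point on segment: (-16.9, -28.9)
Distance: 41.1468

41.1468


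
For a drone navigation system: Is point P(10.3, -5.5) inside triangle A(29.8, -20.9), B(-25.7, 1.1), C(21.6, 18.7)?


Cross products: AB x AP = -425.7, BC x BP = -945.78, CA x CP = -645.92
All same sign? yes

Yes, inside


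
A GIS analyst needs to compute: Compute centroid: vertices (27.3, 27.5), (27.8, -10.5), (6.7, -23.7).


Centroid = ((x_A+x_B+x_C)/3, (y_A+y_B+y_C)/3)
= ((27.3+27.8+6.7)/3, (27.5+(-10.5)+(-23.7))/3)
= (20.6, -2.2333)

(20.6, -2.2333)


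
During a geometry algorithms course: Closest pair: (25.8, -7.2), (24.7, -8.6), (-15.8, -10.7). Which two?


d(P0,P1) = 1.7804, d(P0,P2) = 41.747, d(P1,P2) = 40.5544
Closest: P0 and P1

Closest pair: (25.8, -7.2) and (24.7, -8.6), distance = 1.7804


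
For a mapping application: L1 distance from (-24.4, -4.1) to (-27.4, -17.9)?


|(-24.4)-(-27.4)| + |(-4.1)-(-17.9)| = 3 + 13.8 = 16.8

16.8


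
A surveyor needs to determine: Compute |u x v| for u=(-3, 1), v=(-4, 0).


|u x v| = |(-3)*0 - 1*(-4)|
= |0 - (-4)| = 4

4


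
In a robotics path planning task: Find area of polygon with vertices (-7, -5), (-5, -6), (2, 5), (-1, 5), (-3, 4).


Shoelace sum: ((-7)*(-6) - (-5)*(-5)) + ((-5)*5 - 2*(-6)) + (2*5 - (-1)*5) + ((-1)*4 - (-3)*5) + ((-3)*(-5) - (-7)*4)
= 73
Area = |73|/2 = 36.5

36.5


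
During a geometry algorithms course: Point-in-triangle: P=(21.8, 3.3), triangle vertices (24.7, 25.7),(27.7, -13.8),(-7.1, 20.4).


Cross products: AB x AP = -181.75, BC x BP = -393.3, CA x CP = -696.95
All same sign? yes

Yes, inside


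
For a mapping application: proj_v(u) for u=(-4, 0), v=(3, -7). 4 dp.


u.v = -12, |v| = sqrt(58) = 7.6158
Scalar projection = u.v / |v| = -12 / sqrt(58) = -1.5757

-1.5757


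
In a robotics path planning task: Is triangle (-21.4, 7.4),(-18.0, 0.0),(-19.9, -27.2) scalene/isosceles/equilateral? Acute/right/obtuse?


Side lengths squared: AB^2=66.32, BC^2=743.45, CA^2=1199.41
Sorted: [66.32, 743.45, 1199.41]
By sides: Scalene, By angles: Obtuse

Scalene, Obtuse


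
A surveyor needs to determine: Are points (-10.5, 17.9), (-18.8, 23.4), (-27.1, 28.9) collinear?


Cross product: ((-18.8)-(-10.5))*(28.9-17.9) - (23.4-17.9)*((-27.1)-(-10.5))
= 0

Yes, collinear


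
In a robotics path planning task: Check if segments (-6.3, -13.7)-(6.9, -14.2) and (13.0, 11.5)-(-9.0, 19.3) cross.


Cross products: d1=704.94, d2=612.98, d3=342.29, d4=434.25
d1*d2 < 0 and d3*d4 < 0? no

No, they don't intersect


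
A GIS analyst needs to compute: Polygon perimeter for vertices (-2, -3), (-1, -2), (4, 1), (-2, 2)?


Sides: (-2, -3)->(-1, -2): sqrt(2) = 1.414214, (-1, -2)->(4, 1): sqrt(34) = 5.830952, (4, 1)->(-2, 2): sqrt(37) = 6.082763, (-2, 2)->(-2, -3): sqrt(25) = 5
Sum = 18.327929
Perimeter = 18.3279

18.3279


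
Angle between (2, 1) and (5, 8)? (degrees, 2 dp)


u.v = 18, |u| = sqrt(5) = 2.2361, |v| = sqrt(89) = 9.434
cos(theta) = u.v/(|u||v|) = 18/sqrt(445) = 0.853282
theta = acos(0.853282) = 31.43 degrees

31.43 degrees


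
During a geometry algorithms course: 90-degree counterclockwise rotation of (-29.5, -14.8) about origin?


90° CCW: (x,y) -> (-y, x)
(-29.5,-14.8) -> (14.8, -29.5)

(14.8, -29.5)


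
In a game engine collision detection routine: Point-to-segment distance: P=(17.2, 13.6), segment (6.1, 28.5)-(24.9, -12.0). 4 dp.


Project P onto AB: t = 0.4074 (clamped to [0,1])
Closest point on segment: (13.7582, 12.0023)
Distance: 3.7946

3.7946


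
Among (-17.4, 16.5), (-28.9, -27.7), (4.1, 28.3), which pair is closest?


d(P0,P1) = 45.6715, d(P0,P2) = 24.5253, d(P1,P2) = 65
Closest: P0 and P2

Closest pair: (-17.4, 16.5) and (4.1, 28.3), distance = 24.5253


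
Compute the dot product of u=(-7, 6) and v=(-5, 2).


u . v = u_x*v_x + u_y*v_y = (-7)*(-5) + 6*2
= 35 + 12 = 47

47


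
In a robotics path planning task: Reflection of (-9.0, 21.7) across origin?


Reflection over origin: (x,y) -> (-x,-y)
(-9, 21.7) -> (9, -21.7)

(9, -21.7)


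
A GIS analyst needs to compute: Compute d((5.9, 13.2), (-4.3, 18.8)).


dx=-10.2, dy=5.6
d^2 = (-10.2)^2 + 5.6^2 = 135.4
d = sqrt(135.4) = 11.6362

11.6362


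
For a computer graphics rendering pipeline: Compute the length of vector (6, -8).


|u| = sqrt(6^2 + (-8)^2) = sqrt(100) = 10

10


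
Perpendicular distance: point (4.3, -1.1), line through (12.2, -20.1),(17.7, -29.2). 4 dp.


|cross product| = 32.61
|line direction| = sqrt(113.06) = 10.633
Distance = 32.61/sqrt(113.06) = 3.0669

3.0669


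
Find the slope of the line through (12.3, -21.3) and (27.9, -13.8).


slope = (y2-y1)/(x2-x1) = ((-13.8)-(-21.3))/(27.9-12.3) = 7.5/15.6 = 0.4808

0.4808


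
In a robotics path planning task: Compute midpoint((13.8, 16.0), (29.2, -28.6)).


M = ((13.8+29.2)/2, (16+(-28.6))/2)
= (21.5, -6.3)

(21.5, -6.3)


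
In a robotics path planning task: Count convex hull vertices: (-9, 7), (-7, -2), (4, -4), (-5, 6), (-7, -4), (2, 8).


Convex hull vertices (CCW): (-9, 7), (-7, -4), (4, -4), (2, 8)
Count = 4

4


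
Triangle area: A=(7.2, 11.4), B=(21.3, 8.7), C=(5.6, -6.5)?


Area = |x_A(y_B-y_C) + x_B(y_C-y_A) + x_C(y_A-y_B)|/2
= |109.44 + (-381.27) + 15.12|/2
= 256.71/2 = 128.355

128.355


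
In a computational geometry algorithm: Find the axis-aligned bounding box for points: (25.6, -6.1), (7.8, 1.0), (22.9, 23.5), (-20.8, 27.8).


x range: [-20.8, 25.6]
y range: [-6.1, 27.8]
Bounding box: (-20.8,-6.1) to (25.6,27.8)

(-20.8,-6.1) to (25.6,27.8)


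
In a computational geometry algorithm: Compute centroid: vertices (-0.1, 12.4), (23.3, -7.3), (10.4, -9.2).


Centroid = ((x_A+x_B+x_C)/3, (y_A+y_B+y_C)/3)
= (((-0.1)+23.3+10.4)/3, (12.4+(-7.3)+(-9.2))/3)
= (11.2, -1.3667)

(11.2, -1.3667)


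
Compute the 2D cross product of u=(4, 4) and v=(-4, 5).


u x v = u_x*v_y - u_y*v_x = 4*5 - 4*(-4)
= 20 - (-16) = 36

36


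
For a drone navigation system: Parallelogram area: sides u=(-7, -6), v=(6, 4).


|u x v| = |(-7)*4 - (-6)*6|
= |(-28) - (-36)| = 8

8


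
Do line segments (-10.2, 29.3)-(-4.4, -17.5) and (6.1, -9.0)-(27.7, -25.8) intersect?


Cross products: d1=553.44, d2=-360, d3=540.7, d4=1454.14
d1*d2 < 0 and d3*d4 < 0? no

No, they don't intersect


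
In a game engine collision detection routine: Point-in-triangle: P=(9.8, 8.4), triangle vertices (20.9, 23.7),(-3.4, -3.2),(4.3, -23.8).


Cross products: AB x AP = 73.2, BC x BP = 361.24, CA x CP = 273.27
All same sign? yes

Yes, inside


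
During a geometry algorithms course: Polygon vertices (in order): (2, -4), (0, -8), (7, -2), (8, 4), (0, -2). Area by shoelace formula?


Shoelace sum: (2*(-8) - 0*(-4)) + (0*(-2) - 7*(-8)) + (7*4 - 8*(-2)) + (8*(-2) - 0*4) + (0*(-4) - 2*(-2))
= 72
Area = |72|/2 = 36

36


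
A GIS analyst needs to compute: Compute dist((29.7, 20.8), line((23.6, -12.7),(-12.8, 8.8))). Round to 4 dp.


|cross product| = 1350.55
|line direction| = sqrt(1787.21) = 42.2754
Distance = 1350.55/sqrt(1787.21) = 31.9465

31.9465


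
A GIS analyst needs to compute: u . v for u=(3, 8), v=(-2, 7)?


u . v = u_x*v_x + u_y*v_y = 3*(-2) + 8*7
= (-6) + 56 = 50

50


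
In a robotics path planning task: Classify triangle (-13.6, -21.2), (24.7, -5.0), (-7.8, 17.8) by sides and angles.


Side lengths squared: AB^2=1729.33, BC^2=1576.09, CA^2=1554.64
Sorted: [1554.64, 1576.09, 1729.33]
By sides: Scalene, By angles: Acute

Scalene, Acute


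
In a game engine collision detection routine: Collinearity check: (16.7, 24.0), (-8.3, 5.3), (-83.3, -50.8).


Cross product: ((-8.3)-16.7)*((-50.8)-24) - (5.3-24)*((-83.3)-16.7)
= 0

Yes, collinear


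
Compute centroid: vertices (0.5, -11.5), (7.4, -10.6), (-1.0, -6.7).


Centroid = ((x_A+x_B+x_C)/3, (y_A+y_B+y_C)/3)
= ((0.5+7.4+(-1))/3, ((-11.5)+(-10.6)+(-6.7))/3)
= (2.3, -9.6)

(2.3, -9.6)


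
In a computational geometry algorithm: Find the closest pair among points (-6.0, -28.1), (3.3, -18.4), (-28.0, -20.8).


d(P0,P1) = 13.438, d(P0,P2) = 23.1795, d(P1,P2) = 31.3919
Closest: P0 and P1

Closest pair: (-6.0, -28.1) and (3.3, -18.4), distance = 13.438


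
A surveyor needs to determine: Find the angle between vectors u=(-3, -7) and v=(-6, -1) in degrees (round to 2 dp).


u.v = 25, |u| = sqrt(58) = 7.6158, |v| = sqrt(37) = 6.0828
cos(theta) = u.v/(|u||v|) = 25/sqrt(2146) = 0.539666
theta = acos(0.539666) = 57.34 degrees

57.34 degrees


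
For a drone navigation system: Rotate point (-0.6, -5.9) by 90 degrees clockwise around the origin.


90° CW: (x,y) -> (y, -x)
(-0.6,-5.9) -> (-5.9, 0.6)

(-5.9, 0.6)


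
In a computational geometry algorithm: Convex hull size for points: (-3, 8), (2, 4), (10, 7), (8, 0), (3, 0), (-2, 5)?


Convex hull vertices (CCW): (-3, 8), (-2, 5), (3, 0), (8, 0), (10, 7)
Count = 5

5


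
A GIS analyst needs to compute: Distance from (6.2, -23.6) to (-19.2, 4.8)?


dx=-25.4, dy=28.4
d^2 = (-25.4)^2 + 28.4^2 = 1451.72
d = sqrt(1451.72) = 38.1014

38.1014


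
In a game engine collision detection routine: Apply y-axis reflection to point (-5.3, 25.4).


Reflection over y-axis: (x,y) -> (-x,y)
(-5.3, 25.4) -> (5.3, 25.4)

(5.3, 25.4)


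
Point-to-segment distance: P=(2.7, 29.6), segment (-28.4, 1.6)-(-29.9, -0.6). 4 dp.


Project P onto AB: t = 0 (clamped to [0,1])
Closest point on segment: (-28.4, 1.6)
Distance: 41.8475

41.8475


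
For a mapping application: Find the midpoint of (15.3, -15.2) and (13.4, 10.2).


M = ((15.3+13.4)/2, ((-15.2)+10.2)/2)
= (14.35, -2.5)

(14.35, -2.5)


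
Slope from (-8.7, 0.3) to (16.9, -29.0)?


slope = (y2-y1)/(x2-x1) = ((-29)-0.3)/(16.9-(-8.7)) = (-29.3)/25.6 = -1.1445

-1.1445


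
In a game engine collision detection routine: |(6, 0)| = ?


|u| = sqrt(6^2 + 0^2) = sqrt(36) = 6

6


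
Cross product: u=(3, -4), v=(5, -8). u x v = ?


u x v = u_x*v_y - u_y*v_x = 3*(-8) - (-4)*5
= (-24) - (-20) = -4

-4


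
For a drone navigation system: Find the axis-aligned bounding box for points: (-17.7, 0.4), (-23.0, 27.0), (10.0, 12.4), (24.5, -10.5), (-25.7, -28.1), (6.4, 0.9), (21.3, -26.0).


x range: [-25.7, 24.5]
y range: [-28.1, 27]
Bounding box: (-25.7,-28.1) to (24.5,27)

(-25.7,-28.1) to (24.5,27)


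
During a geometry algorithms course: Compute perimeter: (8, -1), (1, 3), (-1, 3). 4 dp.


Sides: (8, -1)->(1, 3): sqrt(65) = 8.062258, (1, 3)->(-1, 3): sqrt(4) = 2, (-1, 3)->(8, -1): sqrt(97) = 9.848858
Sum = 19.911116
Perimeter = 19.9111

19.9111


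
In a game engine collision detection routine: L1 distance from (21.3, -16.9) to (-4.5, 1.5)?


|21.3-(-4.5)| + |(-16.9)-1.5| = 25.8 + 18.4 = 44.2

44.2


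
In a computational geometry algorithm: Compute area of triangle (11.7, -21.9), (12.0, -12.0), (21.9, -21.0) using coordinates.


Area = |x_A(y_B-y_C) + x_B(y_C-y_A) + x_C(y_A-y_B)|/2
= |105.3 + 10.8 + (-216.81)|/2
= 100.71/2 = 50.355

50.355


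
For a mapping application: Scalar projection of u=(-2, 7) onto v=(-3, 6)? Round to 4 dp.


u.v = 48, |v| = sqrt(45) = 6.7082
Scalar projection = u.v / |v| = 48 / sqrt(45) = 7.1554

7.1554


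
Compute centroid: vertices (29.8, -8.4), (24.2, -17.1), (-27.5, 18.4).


Centroid = ((x_A+x_B+x_C)/3, (y_A+y_B+y_C)/3)
= ((29.8+24.2+(-27.5))/3, ((-8.4)+(-17.1)+18.4)/3)
= (8.8333, -2.3667)

(8.8333, -2.3667)


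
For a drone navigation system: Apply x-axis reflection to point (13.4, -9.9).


Reflection over x-axis: (x,y) -> (x,-y)
(13.4, -9.9) -> (13.4, 9.9)

(13.4, 9.9)


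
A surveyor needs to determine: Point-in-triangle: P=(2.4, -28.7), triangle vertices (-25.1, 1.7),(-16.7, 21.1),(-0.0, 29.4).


Cross products: AB x AP = -788.86, BC x BP = -990.19, CA x CP = 1524.79
All same sign? no

No, outside


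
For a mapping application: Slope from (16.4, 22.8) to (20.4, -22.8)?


slope = (y2-y1)/(x2-x1) = ((-22.8)-22.8)/(20.4-16.4) = (-45.6)/4 = -11.4

-11.4


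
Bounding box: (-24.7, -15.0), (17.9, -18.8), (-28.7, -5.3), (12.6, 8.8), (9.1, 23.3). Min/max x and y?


x range: [-28.7, 17.9]
y range: [-18.8, 23.3]
Bounding box: (-28.7,-18.8) to (17.9,23.3)

(-28.7,-18.8) to (17.9,23.3)


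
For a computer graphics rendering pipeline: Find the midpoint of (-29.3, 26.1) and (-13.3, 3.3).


M = (((-29.3)+(-13.3))/2, (26.1+3.3)/2)
= (-21.3, 14.7)

(-21.3, 14.7)


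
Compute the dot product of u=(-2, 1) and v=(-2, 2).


u . v = u_x*v_x + u_y*v_y = (-2)*(-2) + 1*2
= 4 + 2 = 6

6


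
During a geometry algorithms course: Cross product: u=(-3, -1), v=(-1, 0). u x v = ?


u x v = u_x*v_y - u_y*v_x = (-3)*0 - (-1)*(-1)
= 0 - 1 = -1

-1


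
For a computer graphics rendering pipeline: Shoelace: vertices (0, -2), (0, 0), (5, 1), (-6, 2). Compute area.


Shoelace sum: (0*0 - 0*(-2)) + (0*1 - 5*0) + (5*2 - (-6)*1) + ((-6)*(-2) - 0*2)
= 28
Area = |28|/2 = 14

14


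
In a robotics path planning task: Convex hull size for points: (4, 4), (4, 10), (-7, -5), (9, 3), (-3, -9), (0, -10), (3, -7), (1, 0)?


Convex hull vertices (CCW): (-7, -5), (-3, -9), (0, -10), (3, -7), (9, 3), (4, 10)
Count = 6

6


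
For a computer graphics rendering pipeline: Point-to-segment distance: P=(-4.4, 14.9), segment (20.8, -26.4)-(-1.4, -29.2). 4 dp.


Project P onto AB: t = 0.8864 (clamped to [0,1])
Closest point on segment: (1.122, -28.8819)
Distance: 44.1288

44.1288


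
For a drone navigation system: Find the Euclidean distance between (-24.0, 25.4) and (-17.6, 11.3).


dx=6.4, dy=-14.1
d^2 = 6.4^2 + (-14.1)^2 = 239.77
d = sqrt(239.77) = 15.4845

15.4845


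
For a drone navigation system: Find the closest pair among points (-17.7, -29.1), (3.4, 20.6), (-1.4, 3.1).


d(P0,P1) = 53.9935, d(P0,P2) = 36.0906, d(P1,P2) = 18.1463
Closest: P1 and P2

Closest pair: (3.4, 20.6) and (-1.4, 3.1), distance = 18.1463


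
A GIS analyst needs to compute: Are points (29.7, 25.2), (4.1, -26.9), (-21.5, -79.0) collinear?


Cross product: (4.1-29.7)*((-79)-25.2) - ((-26.9)-25.2)*((-21.5)-29.7)
= 0

Yes, collinear


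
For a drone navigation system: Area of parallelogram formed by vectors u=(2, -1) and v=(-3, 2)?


|u x v| = |2*2 - (-1)*(-3)|
= |4 - 3| = 1

1


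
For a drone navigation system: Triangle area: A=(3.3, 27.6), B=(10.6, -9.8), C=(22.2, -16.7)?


Area = |x_A(y_B-y_C) + x_B(y_C-y_A) + x_C(y_A-y_B)|/2
= |22.77 + (-469.58) + 830.28|/2
= 383.47/2 = 191.735

191.735


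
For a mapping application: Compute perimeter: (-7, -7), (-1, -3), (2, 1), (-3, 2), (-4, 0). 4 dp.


Sides: (-7, -7)->(-1, -3): sqrt(52) = 7.211103, (-1, -3)->(2, 1): sqrt(25) = 5, (2, 1)->(-3, 2): sqrt(26) = 5.09902, (-3, 2)->(-4, 0): sqrt(5) = 2.236068, (-4, 0)->(-7, -7): sqrt(58) = 7.615773
Sum = 27.161964
Perimeter = 27.162

27.162


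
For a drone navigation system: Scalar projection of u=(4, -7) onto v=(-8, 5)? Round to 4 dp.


u.v = -67, |v| = sqrt(89) = 9.434
Scalar projection = u.v / |v| = -67 / sqrt(89) = -7.102

-7.102


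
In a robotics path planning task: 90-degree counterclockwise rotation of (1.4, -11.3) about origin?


90° CCW: (x,y) -> (-y, x)
(1.4,-11.3) -> (11.3, 1.4)

(11.3, 1.4)


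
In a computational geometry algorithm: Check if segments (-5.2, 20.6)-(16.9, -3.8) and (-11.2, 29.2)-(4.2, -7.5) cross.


Cross products: d1=87.76, d2=523.07, d3=43.66, d4=-391.65
d1*d2 < 0 and d3*d4 < 0? no

No, they don't intersect


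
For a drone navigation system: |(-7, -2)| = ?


|u| = sqrt((-7)^2 + (-2)^2) = sqrt(53) = 7.2801

7.2801


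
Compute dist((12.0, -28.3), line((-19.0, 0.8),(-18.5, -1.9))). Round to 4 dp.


|cross product| = 69.15
|line direction| = sqrt(7.54) = 2.7459
Distance = 69.15/sqrt(7.54) = 25.1829

25.1829


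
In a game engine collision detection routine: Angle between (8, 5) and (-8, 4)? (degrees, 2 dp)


u.v = -44, |u| = sqrt(89) = 9.434, |v| = sqrt(80) = 8.9443
cos(theta) = u.v/(|u||v|) = -44/sqrt(7120) = -0.52145
theta = acos(-0.52145) = 121.43 degrees

121.43 degrees


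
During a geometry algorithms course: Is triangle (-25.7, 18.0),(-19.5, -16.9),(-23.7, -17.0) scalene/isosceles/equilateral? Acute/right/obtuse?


Side lengths squared: AB^2=1256.45, BC^2=17.65, CA^2=1229
Sorted: [17.65, 1229, 1256.45]
By sides: Scalene, By angles: Obtuse

Scalene, Obtuse


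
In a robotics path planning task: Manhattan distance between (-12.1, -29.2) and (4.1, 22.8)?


|(-12.1)-4.1| + |(-29.2)-22.8| = 16.2 + 52 = 68.2

68.2


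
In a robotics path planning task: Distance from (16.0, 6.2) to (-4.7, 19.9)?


dx=-20.7, dy=13.7
d^2 = (-20.7)^2 + 13.7^2 = 616.18
d = sqrt(616.18) = 24.823

24.823


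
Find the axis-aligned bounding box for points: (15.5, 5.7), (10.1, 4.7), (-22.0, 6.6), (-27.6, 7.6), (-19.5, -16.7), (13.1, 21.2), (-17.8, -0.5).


x range: [-27.6, 15.5]
y range: [-16.7, 21.2]
Bounding box: (-27.6,-16.7) to (15.5,21.2)

(-27.6,-16.7) to (15.5,21.2)


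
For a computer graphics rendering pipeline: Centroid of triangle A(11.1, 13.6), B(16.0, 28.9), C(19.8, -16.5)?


Centroid = ((x_A+x_B+x_C)/3, (y_A+y_B+y_C)/3)
= ((11.1+16+19.8)/3, (13.6+28.9+(-16.5))/3)
= (15.6333, 8.6667)

(15.6333, 8.6667)


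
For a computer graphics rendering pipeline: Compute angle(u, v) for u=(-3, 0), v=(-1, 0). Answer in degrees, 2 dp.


u.v = 3, |u| = sqrt(9) = 3, |v| = sqrt(1) = 1
cos(theta) = u.v/(|u||v|) = 3/sqrt(9) = 1
theta = acos(1) = 0 degrees

0 degrees


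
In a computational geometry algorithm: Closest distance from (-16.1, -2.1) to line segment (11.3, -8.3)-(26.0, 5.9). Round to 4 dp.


Project P onto AB: t = 0 (clamped to [0,1])
Closest point on segment: (11.3, -8.3)
Distance: 28.0927

28.0927


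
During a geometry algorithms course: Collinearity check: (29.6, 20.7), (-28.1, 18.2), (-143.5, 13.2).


Cross product: ((-28.1)-29.6)*(13.2-20.7) - (18.2-20.7)*((-143.5)-29.6)
= 0

Yes, collinear


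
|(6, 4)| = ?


|u| = sqrt(6^2 + 4^2) = sqrt(52) = 7.2111

7.2111


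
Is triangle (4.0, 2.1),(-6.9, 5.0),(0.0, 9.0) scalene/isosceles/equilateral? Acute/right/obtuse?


Side lengths squared: AB^2=127.22, BC^2=63.61, CA^2=63.61
Sorted: [63.61, 63.61, 127.22]
By sides: Isosceles, By angles: Right

Isosceles, Right


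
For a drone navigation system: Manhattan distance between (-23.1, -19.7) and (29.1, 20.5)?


|(-23.1)-29.1| + |(-19.7)-20.5| = 52.2 + 40.2 = 92.4

92.4


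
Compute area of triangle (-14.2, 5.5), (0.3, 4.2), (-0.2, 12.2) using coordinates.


Area = |x_A(y_B-y_C) + x_B(y_C-y_A) + x_C(y_A-y_B)|/2
= |113.6 + 2.01 + (-0.26)|/2
= 115.35/2 = 57.675

57.675


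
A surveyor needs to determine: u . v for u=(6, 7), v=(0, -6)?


u . v = u_x*v_x + u_y*v_y = 6*0 + 7*(-6)
= 0 + (-42) = -42

-42


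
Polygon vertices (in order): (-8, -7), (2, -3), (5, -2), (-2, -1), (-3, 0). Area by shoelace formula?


Shoelace sum: ((-8)*(-3) - 2*(-7)) + (2*(-2) - 5*(-3)) + (5*(-1) - (-2)*(-2)) + ((-2)*0 - (-3)*(-1)) + ((-3)*(-7) - (-8)*0)
= 58
Area = |58|/2 = 29

29


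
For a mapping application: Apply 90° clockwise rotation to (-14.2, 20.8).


90° CW: (x,y) -> (y, -x)
(-14.2,20.8) -> (20.8, 14.2)

(20.8, 14.2)


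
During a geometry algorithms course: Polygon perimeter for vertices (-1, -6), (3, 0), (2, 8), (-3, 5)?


Sides: (-1, -6)->(3, 0): sqrt(52) = 7.211103, (3, 0)->(2, 8): sqrt(65) = 8.062258, (2, 8)->(-3, 5): sqrt(34) = 5.830952, (-3, 5)->(-1, -6): sqrt(125) = 11.18034
Sum = 32.284653
Perimeter = 32.2847

32.2847


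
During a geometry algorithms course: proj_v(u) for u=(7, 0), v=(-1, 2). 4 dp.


u.v = -7, |v| = sqrt(5) = 2.2361
Scalar projection = u.v / |v| = -7 / sqrt(5) = -3.1305

-3.1305


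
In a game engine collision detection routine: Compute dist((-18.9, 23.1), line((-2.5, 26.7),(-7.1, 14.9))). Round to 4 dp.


|cross product| = 176.96
|line direction| = sqrt(160.4) = 12.6649
Distance = 176.96/sqrt(160.4) = 13.9725

13.9725


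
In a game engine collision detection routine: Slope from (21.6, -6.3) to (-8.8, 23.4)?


slope = (y2-y1)/(x2-x1) = (23.4-(-6.3))/((-8.8)-21.6) = 29.7/(-30.4) = -0.977

-0.977


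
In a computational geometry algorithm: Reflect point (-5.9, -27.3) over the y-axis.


Reflection over y-axis: (x,y) -> (-x,y)
(-5.9, -27.3) -> (5.9, -27.3)

(5.9, -27.3)


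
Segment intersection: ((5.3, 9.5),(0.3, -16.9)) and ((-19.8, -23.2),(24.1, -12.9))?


Cross products: d1=1177, d2=69.54, d3=-499.14, d4=608.32
d1*d2 < 0 and d3*d4 < 0? no

No, they don't intersect


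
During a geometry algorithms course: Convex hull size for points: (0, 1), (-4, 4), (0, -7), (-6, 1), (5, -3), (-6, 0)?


Convex hull vertices (CCW): (-6, 0), (0, -7), (5, -3), (0, 1), (-4, 4), (-6, 1)
Count = 6

6


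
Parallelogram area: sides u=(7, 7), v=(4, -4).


|u x v| = |7*(-4) - 7*4|
= |(-28) - 28| = 56

56


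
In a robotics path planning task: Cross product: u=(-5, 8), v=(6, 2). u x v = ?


u x v = u_x*v_y - u_y*v_x = (-5)*2 - 8*6
= (-10) - 48 = -58

-58


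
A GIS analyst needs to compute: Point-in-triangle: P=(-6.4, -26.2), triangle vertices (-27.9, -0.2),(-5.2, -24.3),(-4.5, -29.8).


Cross products: AB x AP = -72.05, BC x BP = -7.93, CA x CP = -28
All same sign? yes

Yes, inside


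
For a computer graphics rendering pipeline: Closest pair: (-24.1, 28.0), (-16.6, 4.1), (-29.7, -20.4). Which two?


d(P0,P1) = 25.0492, d(P0,P2) = 48.7229, d(P1,P2) = 27.7824
Closest: P0 and P1

Closest pair: (-24.1, 28.0) and (-16.6, 4.1), distance = 25.0492


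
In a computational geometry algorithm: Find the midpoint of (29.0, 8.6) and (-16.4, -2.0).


M = ((29+(-16.4))/2, (8.6+(-2))/2)
= (6.3, 3.3)

(6.3, 3.3)


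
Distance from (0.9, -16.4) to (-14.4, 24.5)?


dx=-15.3, dy=40.9
d^2 = (-15.3)^2 + 40.9^2 = 1906.9
d = sqrt(1906.9) = 43.6681

43.6681


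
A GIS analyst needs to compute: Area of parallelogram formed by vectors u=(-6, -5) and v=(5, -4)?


|u x v| = |(-6)*(-4) - (-5)*5|
= |24 - (-25)| = 49

49


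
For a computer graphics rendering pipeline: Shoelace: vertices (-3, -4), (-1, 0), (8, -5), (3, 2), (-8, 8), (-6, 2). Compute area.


Shoelace sum: ((-3)*0 - (-1)*(-4)) + ((-1)*(-5) - 8*0) + (8*2 - 3*(-5)) + (3*8 - (-8)*2) + ((-8)*2 - (-6)*8) + ((-6)*(-4) - (-3)*2)
= 134
Area = |134|/2 = 67

67


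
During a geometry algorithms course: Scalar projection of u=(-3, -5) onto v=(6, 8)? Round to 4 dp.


u.v = -58, |v| = sqrt(100) = 10
Scalar projection = u.v / |v| = -58 / sqrt(100) = -5.8

-5.8


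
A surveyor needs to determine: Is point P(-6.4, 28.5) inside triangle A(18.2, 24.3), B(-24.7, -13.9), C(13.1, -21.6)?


Cross products: AB x AP = -1119.9, BC x BP = 1743.63, CA x CP = 1150.56
All same sign? no

No, outside


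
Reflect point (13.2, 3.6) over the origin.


Reflection over origin: (x,y) -> (-x,-y)
(13.2, 3.6) -> (-13.2, -3.6)

(-13.2, -3.6)


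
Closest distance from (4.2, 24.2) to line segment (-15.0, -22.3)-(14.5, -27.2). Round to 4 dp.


Project P onto AB: t = 0.3786 (clamped to [0,1])
Closest point on segment: (-3.8319, -24.155)
Distance: 49.0176

49.0176


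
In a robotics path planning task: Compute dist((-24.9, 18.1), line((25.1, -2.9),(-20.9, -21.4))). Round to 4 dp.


|cross product| = 1891
|line direction| = sqrt(2458.25) = 49.5807
Distance = 1891/sqrt(2458.25) = 38.1398

38.1398


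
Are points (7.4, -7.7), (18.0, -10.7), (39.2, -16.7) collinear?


Cross product: (18-7.4)*((-16.7)-(-7.7)) - ((-10.7)-(-7.7))*(39.2-7.4)
= 0

Yes, collinear


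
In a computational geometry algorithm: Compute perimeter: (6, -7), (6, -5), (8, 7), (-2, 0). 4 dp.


Sides: (6, -7)->(6, -5): sqrt(4) = 2, (6, -5)->(8, 7): sqrt(148) = 12.165525, (8, 7)->(-2, 0): sqrt(149) = 12.206556, (-2, 0)->(6, -7): sqrt(113) = 10.630146
Sum = 37.002227
Perimeter = 37.0022

37.0022


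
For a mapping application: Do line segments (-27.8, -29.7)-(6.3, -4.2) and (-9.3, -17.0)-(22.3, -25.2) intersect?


Cross products: d1=-553.02, d2=532.4, d3=-38.68, d4=-1124.1
d1*d2 < 0 and d3*d4 < 0? no

No, they don't intersect


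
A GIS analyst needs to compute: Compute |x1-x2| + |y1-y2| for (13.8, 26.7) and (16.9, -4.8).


|13.8-16.9| + |26.7-(-4.8)| = 3.1 + 31.5 = 34.6

34.6


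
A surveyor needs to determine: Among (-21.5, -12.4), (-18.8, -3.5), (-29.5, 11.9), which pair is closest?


d(P0,P1) = 9.3005, d(P0,P2) = 25.583, d(P1,P2) = 18.7523
Closest: P0 and P1

Closest pair: (-21.5, -12.4) and (-18.8, -3.5), distance = 9.3005


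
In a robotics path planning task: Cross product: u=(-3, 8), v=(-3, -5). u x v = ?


u x v = u_x*v_y - u_y*v_x = (-3)*(-5) - 8*(-3)
= 15 - (-24) = 39

39


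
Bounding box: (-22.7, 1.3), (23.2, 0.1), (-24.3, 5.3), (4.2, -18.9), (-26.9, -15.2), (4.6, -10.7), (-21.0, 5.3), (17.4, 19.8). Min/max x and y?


x range: [-26.9, 23.2]
y range: [-18.9, 19.8]
Bounding box: (-26.9,-18.9) to (23.2,19.8)

(-26.9,-18.9) to (23.2,19.8)


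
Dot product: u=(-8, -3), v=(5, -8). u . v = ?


u . v = u_x*v_x + u_y*v_y = (-8)*5 + (-3)*(-8)
= (-40) + 24 = -16

-16


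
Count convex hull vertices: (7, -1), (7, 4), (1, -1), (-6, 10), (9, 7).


Convex hull vertices (CCW): (-6, 10), (1, -1), (7, -1), (9, 7)
Count = 4

4


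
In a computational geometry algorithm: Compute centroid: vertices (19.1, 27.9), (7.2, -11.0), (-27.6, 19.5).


Centroid = ((x_A+x_B+x_C)/3, (y_A+y_B+y_C)/3)
= ((19.1+7.2+(-27.6))/3, (27.9+(-11)+19.5)/3)
= (-0.4333, 12.1333)

(-0.4333, 12.1333)


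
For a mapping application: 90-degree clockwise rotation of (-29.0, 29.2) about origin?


90° CW: (x,y) -> (y, -x)
(-29,29.2) -> (29.2, 29)

(29.2, 29)


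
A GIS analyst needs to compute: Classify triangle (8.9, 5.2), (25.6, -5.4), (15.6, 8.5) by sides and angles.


Side lengths squared: AB^2=391.25, BC^2=293.21, CA^2=55.78
Sorted: [55.78, 293.21, 391.25]
By sides: Scalene, By angles: Obtuse

Scalene, Obtuse


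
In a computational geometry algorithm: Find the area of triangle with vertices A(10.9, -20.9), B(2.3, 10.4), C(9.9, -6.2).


Area = |x_A(y_B-y_C) + x_B(y_C-y_A) + x_C(y_A-y_B)|/2
= |180.94 + 33.81 + (-309.87)|/2
= 95.12/2 = 47.56

47.56


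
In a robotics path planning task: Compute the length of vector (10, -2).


|u| = sqrt(10^2 + (-2)^2) = sqrt(104) = 10.198

10.198


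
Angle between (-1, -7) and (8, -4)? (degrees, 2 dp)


u.v = 20, |u| = sqrt(50) = 7.0711, |v| = sqrt(80) = 8.9443
cos(theta) = u.v/(|u||v|) = 20/sqrt(4000) = 0.316228
theta = acos(0.316228) = 71.57 degrees

71.57 degrees


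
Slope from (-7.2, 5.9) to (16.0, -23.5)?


slope = (y2-y1)/(x2-x1) = ((-23.5)-5.9)/(16-(-7.2)) = (-29.4)/23.2 = -1.2672

-1.2672


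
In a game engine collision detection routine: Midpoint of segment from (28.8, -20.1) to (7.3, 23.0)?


M = ((28.8+7.3)/2, ((-20.1)+23)/2)
= (18.05, 1.45)

(18.05, 1.45)


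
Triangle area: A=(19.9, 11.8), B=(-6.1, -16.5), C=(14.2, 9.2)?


Area = |x_A(y_B-y_C) + x_B(y_C-y_A) + x_C(y_A-y_B)|/2
= |(-511.43) + 15.86 + 401.86|/2
= 93.71/2 = 46.855

46.855


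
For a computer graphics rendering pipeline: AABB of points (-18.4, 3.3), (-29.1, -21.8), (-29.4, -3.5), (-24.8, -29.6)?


x range: [-29.4, -18.4]
y range: [-29.6, 3.3]
Bounding box: (-29.4,-29.6) to (-18.4,3.3)

(-29.4,-29.6) to (-18.4,3.3)


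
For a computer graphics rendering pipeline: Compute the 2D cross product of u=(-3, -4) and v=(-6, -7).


u x v = u_x*v_y - u_y*v_x = (-3)*(-7) - (-4)*(-6)
= 21 - 24 = -3

-3


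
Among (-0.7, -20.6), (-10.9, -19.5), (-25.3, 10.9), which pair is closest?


d(P0,P1) = 10.2591, d(P0,P2) = 39.9676, d(P1,P2) = 33.6381
Closest: P0 and P1

Closest pair: (-0.7, -20.6) and (-10.9, -19.5), distance = 10.2591


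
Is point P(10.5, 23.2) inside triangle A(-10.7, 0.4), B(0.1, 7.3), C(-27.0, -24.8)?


Cross products: AB x AP = 99.96, BC x BP = -97.05, CA x CP = -162.6
All same sign? no

No, outside


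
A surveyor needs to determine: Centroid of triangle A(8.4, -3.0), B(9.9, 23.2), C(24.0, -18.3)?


Centroid = ((x_A+x_B+x_C)/3, (y_A+y_B+y_C)/3)
= ((8.4+9.9+24)/3, ((-3)+23.2+(-18.3))/3)
= (14.1, 0.6333)

(14.1, 0.6333)


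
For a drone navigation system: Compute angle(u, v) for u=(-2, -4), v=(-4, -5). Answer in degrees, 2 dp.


u.v = 28, |u| = sqrt(20) = 4.4721, |v| = sqrt(41) = 6.4031
cos(theta) = u.v/(|u||v|) = 28/sqrt(820) = 0.977802
theta = acos(0.977802) = 12.09 degrees

12.09 degrees


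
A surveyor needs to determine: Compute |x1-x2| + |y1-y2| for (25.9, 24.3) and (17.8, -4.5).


|25.9-17.8| + |24.3-(-4.5)| = 8.1 + 28.8 = 36.9

36.9


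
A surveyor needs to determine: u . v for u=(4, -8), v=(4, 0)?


u . v = u_x*v_x + u_y*v_y = 4*4 + (-8)*0
= 16 + 0 = 16

16


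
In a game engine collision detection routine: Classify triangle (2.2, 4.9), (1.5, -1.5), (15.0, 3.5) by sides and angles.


Side lengths squared: AB^2=41.45, BC^2=207.25, CA^2=165.8
Sorted: [41.45, 165.8, 207.25]
By sides: Scalene, By angles: Right

Scalene, Right


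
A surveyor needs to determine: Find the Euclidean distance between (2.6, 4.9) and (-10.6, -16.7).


dx=-13.2, dy=-21.6
d^2 = (-13.2)^2 + (-21.6)^2 = 640.8
d = sqrt(640.8) = 25.314

25.314


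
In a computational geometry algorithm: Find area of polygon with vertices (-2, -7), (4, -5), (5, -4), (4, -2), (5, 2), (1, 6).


Shoelace sum: ((-2)*(-5) - 4*(-7)) + (4*(-4) - 5*(-5)) + (5*(-2) - 4*(-4)) + (4*2 - 5*(-2)) + (5*6 - 1*2) + (1*(-7) - (-2)*6)
= 104
Area = |104|/2 = 52

52


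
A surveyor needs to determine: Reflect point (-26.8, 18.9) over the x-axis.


Reflection over x-axis: (x,y) -> (x,-y)
(-26.8, 18.9) -> (-26.8, -18.9)

(-26.8, -18.9)


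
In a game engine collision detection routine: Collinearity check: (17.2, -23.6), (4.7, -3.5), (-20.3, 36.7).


Cross product: (4.7-17.2)*(36.7-(-23.6)) - ((-3.5)-(-23.6))*((-20.3)-17.2)
= 0

Yes, collinear


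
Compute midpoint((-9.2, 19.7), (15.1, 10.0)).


M = (((-9.2)+15.1)/2, (19.7+10)/2)
= (2.95, 14.85)

(2.95, 14.85)


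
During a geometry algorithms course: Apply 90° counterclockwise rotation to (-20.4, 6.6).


90° CCW: (x,y) -> (-y, x)
(-20.4,6.6) -> (-6.6, -20.4)

(-6.6, -20.4)


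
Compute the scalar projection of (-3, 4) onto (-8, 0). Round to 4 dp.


u.v = 24, |v| = sqrt(64) = 8
Scalar projection = u.v / |v| = 24 / sqrt(64) = 3

3


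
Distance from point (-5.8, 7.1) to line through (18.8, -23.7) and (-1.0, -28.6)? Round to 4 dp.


|cross product| = 730.38
|line direction| = sqrt(416.05) = 20.3973
Distance = 730.38/sqrt(416.05) = 35.8077

35.8077


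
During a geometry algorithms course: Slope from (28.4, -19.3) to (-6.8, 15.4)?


slope = (y2-y1)/(x2-x1) = (15.4-(-19.3))/((-6.8)-28.4) = 34.7/(-35.2) = -0.9858

-0.9858


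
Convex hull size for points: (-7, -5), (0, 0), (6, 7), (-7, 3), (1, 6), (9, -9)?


Convex hull vertices (CCW): (-7, -5), (9, -9), (6, 7), (1, 6), (-7, 3)
Count = 5

5


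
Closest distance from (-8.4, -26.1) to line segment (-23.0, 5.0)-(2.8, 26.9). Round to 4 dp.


Project P onto AB: t = 0 (clamped to [0,1])
Closest point on segment: (-23, 5)
Distance: 34.3565

34.3565


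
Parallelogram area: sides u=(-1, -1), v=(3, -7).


|u x v| = |(-1)*(-7) - (-1)*3|
= |7 - (-3)| = 10

10


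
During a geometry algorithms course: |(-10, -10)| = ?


|u| = sqrt((-10)^2 + (-10)^2) = sqrt(200) = 14.1421

14.1421


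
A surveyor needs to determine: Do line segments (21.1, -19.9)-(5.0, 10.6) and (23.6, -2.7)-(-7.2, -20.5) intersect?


Cross products: d1=485.26, d2=-740.72, d3=-353.17, d4=872.81
d1*d2 < 0 and d3*d4 < 0? yes

Yes, they intersect


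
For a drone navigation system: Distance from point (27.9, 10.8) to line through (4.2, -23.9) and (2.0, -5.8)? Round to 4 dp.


|cross product| = 505.31
|line direction| = sqrt(332.45) = 18.2332
Distance = 505.31/sqrt(332.45) = 27.7137

27.7137


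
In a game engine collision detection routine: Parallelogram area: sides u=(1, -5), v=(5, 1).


|u x v| = |1*1 - (-5)*5|
= |1 - (-25)| = 26

26


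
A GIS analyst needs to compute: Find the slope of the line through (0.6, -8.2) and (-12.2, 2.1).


slope = (y2-y1)/(x2-x1) = (2.1-(-8.2))/((-12.2)-0.6) = 10.3/(-12.8) = -0.8047

-0.8047


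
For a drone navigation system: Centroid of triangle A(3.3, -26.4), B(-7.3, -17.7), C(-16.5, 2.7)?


Centroid = ((x_A+x_B+x_C)/3, (y_A+y_B+y_C)/3)
= ((3.3+(-7.3)+(-16.5))/3, ((-26.4)+(-17.7)+2.7)/3)
= (-6.8333, -13.8)

(-6.8333, -13.8)


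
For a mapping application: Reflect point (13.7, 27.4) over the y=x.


Reflection over y=x: (x,y) -> (y,x)
(13.7, 27.4) -> (27.4, 13.7)

(27.4, 13.7)


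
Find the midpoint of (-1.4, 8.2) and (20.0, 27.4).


M = (((-1.4)+20)/2, (8.2+27.4)/2)
= (9.3, 17.8)

(9.3, 17.8)


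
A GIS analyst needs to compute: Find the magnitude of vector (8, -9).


|u| = sqrt(8^2 + (-9)^2) = sqrt(145) = 12.0416

12.0416


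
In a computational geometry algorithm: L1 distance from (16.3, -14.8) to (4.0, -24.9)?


|16.3-4| + |(-14.8)-(-24.9)| = 12.3 + 10.1 = 22.4

22.4


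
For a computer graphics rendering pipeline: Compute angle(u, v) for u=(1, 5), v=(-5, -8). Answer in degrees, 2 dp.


u.v = -45, |u| = sqrt(26) = 5.099, |v| = sqrt(89) = 9.434
cos(theta) = u.v/(|u||v|) = -45/sqrt(2314) = -0.935472
theta = acos(-0.935472) = 159.3 degrees

159.3 degrees


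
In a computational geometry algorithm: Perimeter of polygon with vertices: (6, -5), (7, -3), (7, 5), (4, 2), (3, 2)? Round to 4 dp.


Sides: (6, -5)->(7, -3): sqrt(5) = 2.236068, (7, -3)->(7, 5): sqrt(64) = 8, (7, 5)->(4, 2): sqrt(18) = 4.242641, (4, 2)->(3, 2): sqrt(1) = 1, (3, 2)->(6, -5): sqrt(58) = 7.615773
Sum = 23.094482
Perimeter = 23.0945

23.0945


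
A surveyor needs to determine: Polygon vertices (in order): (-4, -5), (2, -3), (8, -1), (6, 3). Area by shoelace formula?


Shoelace sum: ((-4)*(-3) - 2*(-5)) + (2*(-1) - 8*(-3)) + (8*3 - 6*(-1)) + (6*(-5) - (-4)*3)
= 56
Area = |56|/2 = 28

28


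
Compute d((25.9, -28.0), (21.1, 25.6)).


dx=-4.8, dy=53.6
d^2 = (-4.8)^2 + 53.6^2 = 2896
d = sqrt(2896) = 53.8145

53.8145


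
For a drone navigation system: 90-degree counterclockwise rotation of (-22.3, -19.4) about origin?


90° CCW: (x,y) -> (-y, x)
(-22.3,-19.4) -> (19.4, -22.3)

(19.4, -22.3)


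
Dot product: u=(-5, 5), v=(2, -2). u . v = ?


u . v = u_x*v_x + u_y*v_y = (-5)*2 + 5*(-2)
= (-10) + (-10) = -20

-20


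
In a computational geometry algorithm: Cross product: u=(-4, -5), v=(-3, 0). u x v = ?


u x v = u_x*v_y - u_y*v_x = (-4)*0 - (-5)*(-3)
= 0 - 15 = -15

-15


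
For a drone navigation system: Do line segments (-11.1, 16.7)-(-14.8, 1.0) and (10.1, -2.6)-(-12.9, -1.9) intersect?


Cross products: d1=-429.06, d2=-65.37, d3=404.25, d4=40.56
d1*d2 < 0 and d3*d4 < 0? no

No, they don't intersect


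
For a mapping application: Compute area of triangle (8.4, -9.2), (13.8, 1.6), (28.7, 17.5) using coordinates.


Area = |x_A(y_B-y_C) + x_B(y_C-y_A) + x_C(y_A-y_B)|/2
= |(-133.56) + 368.46 + (-309.96)|/2
= 75.06/2 = 37.53

37.53


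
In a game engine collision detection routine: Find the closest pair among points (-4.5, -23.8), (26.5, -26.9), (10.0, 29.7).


d(P0,P1) = 31.1546, d(P0,P2) = 55.4301, d(P1,P2) = 58.956
Closest: P0 and P1

Closest pair: (-4.5, -23.8) and (26.5, -26.9), distance = 31.1546


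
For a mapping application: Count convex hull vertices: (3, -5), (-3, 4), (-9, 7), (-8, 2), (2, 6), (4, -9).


Convex hull vertices (CCW): (-9, 7), (-8, 2), (4, -9), (2, 6)
Count = 4

4


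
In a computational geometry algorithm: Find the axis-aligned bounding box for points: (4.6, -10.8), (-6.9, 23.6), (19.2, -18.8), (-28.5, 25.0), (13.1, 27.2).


x range: [-28.5, 19.2]
y range: [-18.8, 27.2]
Bounding box: (-28.5,-18.8) to (19.2,27.2)

(-28.5,-18.8) to (19.2,27.2)


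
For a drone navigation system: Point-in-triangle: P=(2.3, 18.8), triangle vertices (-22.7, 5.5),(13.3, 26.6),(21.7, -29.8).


Cross products: AB x AP = -48.7, BC x BP = -685.92, CA x CP = -1473.02
All same sign? yes

Yes, inside


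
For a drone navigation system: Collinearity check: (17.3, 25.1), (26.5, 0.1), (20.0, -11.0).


Cross product: (26.5-17.3)*((-11)-25.1) - (0.1-25.1)*(20-17.3)
= -264.62

No, not collinear


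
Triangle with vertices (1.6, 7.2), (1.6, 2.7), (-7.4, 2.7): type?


Side lengths squared: AB^2=20.25, BC^2=81, CA^2=101.25
Sorted: [20.25, 81, 101.25]
By sides: Scalene, By angles: Right

Scalene, Right


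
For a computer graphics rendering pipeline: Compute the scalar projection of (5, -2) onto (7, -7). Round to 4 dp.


u.v = 49, |v| = sqrt(98) = 9.8995
Scalar projection = u.v / |v| = 49 / sqrt(98) = 4.9497

4.9497
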